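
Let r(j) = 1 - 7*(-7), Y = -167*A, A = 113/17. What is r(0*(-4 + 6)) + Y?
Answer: -18021/17 ≈ -1060.1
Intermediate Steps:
A = 113/17 (A = 113*(1/17) = 113/17 ≈ 6.6471)
Y = -18871/17 (Y = -167*113/17 = -18871/17 ≈ -1110.1)
r(j) = 50 (r(j) = 1 + 49 = 50)
r(0*(-4 + 6)) + Y = 50 - 18871/17 = -18021/17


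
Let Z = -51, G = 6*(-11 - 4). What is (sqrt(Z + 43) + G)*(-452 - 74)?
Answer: 47340 - 1052*I*sqrt(2) ≈ 47340.0 - 1487.8*I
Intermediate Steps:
G = -90 (G = 6*(-15) = -90)
(sqrt(Z + 43) + G)*(-452 - 74) = (sqrt(-51 + 43) - 90)*(-452 - 74) = (sqrt(-8) - 90)*(-526) = (2*I*sqrt(2) - 90)*(-526) = (-90 + 2*I*sqrt(2))*(-526) = 47340 - 1052*I*sqrt(2)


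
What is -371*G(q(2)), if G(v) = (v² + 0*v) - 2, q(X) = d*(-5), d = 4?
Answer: -147658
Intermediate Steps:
q(X) = -20 (q(X) = 4*(-5) = -20)
G(v) = -2 + v² (G(v) = (v² + 0) - 2 = v² - 2 = -2 + v²)
-371*G(q(2)) = -371*(-2 + (-20)²) = -371*(-2 + 400) = -371*398 = -147658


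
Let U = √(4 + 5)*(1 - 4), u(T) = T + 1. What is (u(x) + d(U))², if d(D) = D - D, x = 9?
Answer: 100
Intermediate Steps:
u(T) = 1 + T
U = -9 (U = √9*(-3) = 3*(-3) = -9)
d(D) = 0
(u(x) + d(U))² = ((1 + 9) + 0)² = (10 + 0)² = 10² = 100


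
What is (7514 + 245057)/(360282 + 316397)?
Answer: 252571/676679 ≈ 0.37325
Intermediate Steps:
(7514 + 245057)/(360282 + 316397) = 252571/676679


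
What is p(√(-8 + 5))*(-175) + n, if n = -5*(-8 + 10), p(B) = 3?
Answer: -535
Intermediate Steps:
n = -10 (n = -5*2 = -10)
p(√(-8 + 5))*(-175) + n = 3*(-175) - 10 = -525 - 10 = -535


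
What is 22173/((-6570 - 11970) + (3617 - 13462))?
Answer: -22173/28385 ≈ -0.78115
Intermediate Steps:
22173/((-6570 - 11970) + (3617 - 13462)) = 22173/(-18540 - 9845) = 22173/(-28385) = 22173*(-1/28385) = -22173/28385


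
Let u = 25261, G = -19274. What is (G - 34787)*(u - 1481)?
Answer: -1285570580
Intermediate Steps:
(G - 34787)*(u - 1481) = (-19274 - 34787)*(25261 - 1481) = -54061*23780 = -1285570580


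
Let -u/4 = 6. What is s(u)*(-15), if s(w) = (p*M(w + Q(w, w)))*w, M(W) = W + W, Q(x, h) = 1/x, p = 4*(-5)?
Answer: 346200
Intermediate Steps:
u = -24 (u = -4*6 = -24)
p = -20
M(W) = 2*W
s(w) = w*(-40*w - 40/w) (s(w) = (-40*(w + 1/w))*w = (-20*(2*w + 2/w))*w = (-40*w - 40/w)*w = w*(-40*w - 40/w))
s(u)*(-15) = (-40 - 40*(-24)**2)*(-15) = (-40 - 40*576)*(-15) = (-40 - 23040)*(-15) = -23080*(-15) = 346200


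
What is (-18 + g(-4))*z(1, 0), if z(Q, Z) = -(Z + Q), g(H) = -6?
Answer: 24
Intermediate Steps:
z(Q, Z) = -Q - Z (z(Q, Z) = -(Q + Z) = -Q - Z)
(-18 + g(-4))*z(1, 0) = (-18 - 6)*(-1*1 - 1*0) = -24*(-1 + 0) = -24*(-1) = 24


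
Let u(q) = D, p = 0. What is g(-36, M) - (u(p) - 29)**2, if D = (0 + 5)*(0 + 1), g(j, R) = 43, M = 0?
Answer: -533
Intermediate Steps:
D = 5 (D = 5*1 = 5)
u(q) = 5
g(-36, M) - (u(p) - 29)**2 = 43 - (5 - 29)**2 = 43 - 1*(-24)**2 = 43 - 1*576 = 43 - 576 = -533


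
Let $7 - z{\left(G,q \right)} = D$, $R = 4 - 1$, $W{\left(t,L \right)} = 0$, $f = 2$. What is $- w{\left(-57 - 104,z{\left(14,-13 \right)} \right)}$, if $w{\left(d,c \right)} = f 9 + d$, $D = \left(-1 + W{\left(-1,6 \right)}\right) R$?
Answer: $143$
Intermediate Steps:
$R = 3$ ($R = 4 - 1 = 3$)
$D = -3$ ($D = \left(-1 + 0\right) 3 = \left(-1\right) 3 = -3$)
$z{\left(G,q \right)} = 10$ ($z{\left(G,q \right)} = 7 - -3 = 7 + 3 = 10$)
$w{\left(d,c \right)} = 18 + d$ ($w{\left(d,c \right)} = 2 \cdot 9 + d = 18 + d$)
$- w{\left(-57 - 104,z{\left(14,-13 \right)} \right)} = - (18 - 161) = \left(-1\right) \left(-143\right) = 143$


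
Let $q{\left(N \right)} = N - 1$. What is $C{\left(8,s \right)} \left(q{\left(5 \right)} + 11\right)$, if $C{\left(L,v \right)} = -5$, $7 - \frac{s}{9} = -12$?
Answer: $-75$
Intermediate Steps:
$s = 171$ ($s = 63 - -108 = 63 + 108 = 171$)
$q{\left(N \right)} = -1 + N$
$C{\left(8,s \right)} \left(q{\left(5 \right)} + 11\right) = - 5 \left(\left(-1 + 5\right) + 11\right) = - 5 \left(4 + 11\right) = \left(-5\right) 15 = -75$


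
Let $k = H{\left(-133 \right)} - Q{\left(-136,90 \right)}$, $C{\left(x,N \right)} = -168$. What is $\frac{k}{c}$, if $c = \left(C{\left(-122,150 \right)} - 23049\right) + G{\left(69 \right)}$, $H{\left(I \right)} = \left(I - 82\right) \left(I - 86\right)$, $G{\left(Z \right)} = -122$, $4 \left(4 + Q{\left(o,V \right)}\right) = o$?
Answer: $- \frac{47123}{23339} \approx -2.0191$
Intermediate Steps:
$Q{\left(o,V \right)} = -4 + \frac{o}{4}$
$H{\left(I \right)} = \left(-86 + I\right) \left(-82 + I\right)$ ($H{\left(I \right)} = \left(-82 + I\right) \left(-86 + I\right) = \left(-86 + I\right) \left(-82 + I\right)$)
$c = -23339$ ($c = \left(-168 - 23049\right) - 122 = -23217 - 122 = -23339$)
$k = 47123$ ($k = \left(7052 + \left(-133\right)^{2} - -22344\right) - \left(-4 + \frac{1}{4} \left(-136\right)\right) = \left(7052 + 17689 + 22344\right) - \left(-4 - 34\right) = 47085 - -38 = 47085 + 38 = 47123$)
$\frac{k}{c} = \frac{47123}{-23339} = 47123 \left(- \frac{1}{23339}\right) = - \frac{47123}{23339}$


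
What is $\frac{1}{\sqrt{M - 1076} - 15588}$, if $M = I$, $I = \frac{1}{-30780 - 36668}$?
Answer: $- \frac{1051379424}{16388975035361} - \frac{2 i \sqrt{1223743614238}}{16388975035361} \approx -6.4152 \cdot 10^{-5} - 1.35 \cdot 10^{-7} i$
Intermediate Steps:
$I = - \frac{1}{67448}$ ($I = \frac{1}{-67448} = - \frac{1}{67448} \approx -1.4826 \cdot 10^{-5}$)
$M = - \frac{1}{67448} \approx -1.4826 \cdot 10^{-5}$
$\frac{1}{\sqrt{M - 1076} - 15588} = \frac{1}{\sqrt{- \frac{1}{67448} - 1076} - 15588} = \frac{1}{\sqrt{- \frac{72574049}{67448}} - 15588} = \frac{1}{\frac{i \sqrt{1223743614238}}{33724} - 15588} = \frac{1}{-15588 + \frac{i \sqrt{1223743614238}}{33724}}$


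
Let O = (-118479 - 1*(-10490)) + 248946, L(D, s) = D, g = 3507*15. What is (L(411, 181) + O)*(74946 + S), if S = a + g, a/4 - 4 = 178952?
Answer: 119226237000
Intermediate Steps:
a = 715824 (a = 16 + 4*178952 = 16 + 715808 = 715824)
g = 52605
S = 768429 (S = 715824 + 52605 = 768429)
O = 140957 (O = (-118479 + 10490) + 248946 = -107989 + 248946 = 140957)
(L(411, 181) + O)*(74946 + S) = (411 + 140957)*(74946 + 768429) = 141368*843375 = 119226237000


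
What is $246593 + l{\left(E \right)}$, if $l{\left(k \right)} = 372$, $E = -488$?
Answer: $246965$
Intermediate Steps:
$246593 + l{\left(E \right)} = 246593 + 372 = 246965$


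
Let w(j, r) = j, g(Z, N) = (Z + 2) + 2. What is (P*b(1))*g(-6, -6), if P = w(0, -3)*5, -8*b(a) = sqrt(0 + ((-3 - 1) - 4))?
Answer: 0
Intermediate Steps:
g(Z, N) = 4 + Z (g(Z, N) = (2 + Z) + 2 = 4 + Z)
b(a) = -I*sqrt(2)/4 (b(a) = -sqrt(0 + ((-3 - 1) - 4))/8 = -sqrt(0 + (-4 - 4))/8 = -sqrt(0 - 8)/8 = -I*sqrt(2)/4)
P = 0 (P = 0*5 = 0)
(P*b(1))*g(-6, -6) = (0*(-I*sqrt(2)/4))*(4 - 6) = 0*(-2) = 0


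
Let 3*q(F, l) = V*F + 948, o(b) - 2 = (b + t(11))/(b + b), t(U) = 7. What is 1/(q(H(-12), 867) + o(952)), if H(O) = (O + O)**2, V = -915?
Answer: -272/47698327 ≈ -5.7025e-6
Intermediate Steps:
o(b) = 2 + (7 + b)/(2*b) (o(b) = 2 + (b + 7)/(b + b) = 2 + (7 + b)/((2*b)) = 2 + (7 + b)*(1/(2*b)) = 2 + (7 + b)/(2*b))
H(O) = 4*O**2 (H(O) = (2*O)**2 = 4*O**2)
q(F, l) = 316 - 305*F (q(F, l) = (-915*F + 948)/3 = (948 - 915*F)/3 = 316 - 305*F)
1/(q(H(-12), 867) + o(952)) = 1/((316 - 1220*(-12)**2) + (1/2)*(7 + 5*952)/952) = 1/((316 - 1220*144) + (1/2)*(1/952)*(7 + 4760)) = 1/((316 - 305*576) + (1/2)*(1/952)*4767) = 1/((316 - 175680) + 681/272) = 1/(-175364 + 681/272) = 1/(-47698327/272) = -272/47698327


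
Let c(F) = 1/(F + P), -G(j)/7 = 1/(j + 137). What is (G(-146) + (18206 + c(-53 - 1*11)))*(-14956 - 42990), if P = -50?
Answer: -180406613695/171 ≈ -1.0550e+9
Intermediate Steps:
G(j) = -7/(137 + j) (G(j) = -7/(j + 137) = -7/(137 + j))
c(F) = 1/(-50 + F) (c(F) = 1/(F - 50) = 1/(-50 + F))
(G(-146) + (18206 + c(-53 - 1*11)))*(-14956 - 42990) = (-7/(137 - 146) + (18206 + 1/(-50 + (-53 - 1*11))))*(-14956 - 42990) = (-7/(-9) + (18206 + 1/(-50 + (-53 - 11))))*(-57946) = (-7*(-⅑) + (18206 + 1/(-50 - 64)))*(-57946) = (7/9 + (18206 + 1/(-114)))*(-57946) = (7/9 + (18206 - 1/114))*(-57946) = (7/9 + 2075483/114)*(-57946) = (6226715/342)*(-57946) = -180406613695/171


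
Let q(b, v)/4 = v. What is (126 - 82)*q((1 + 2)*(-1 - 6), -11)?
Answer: -1936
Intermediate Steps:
q(b, v) = 4*v
(126 - 82)*q((1 + 2)*(-1 - 6), -11) = (126 - 82)*(4*(-11)) = 44*(-44) = -1936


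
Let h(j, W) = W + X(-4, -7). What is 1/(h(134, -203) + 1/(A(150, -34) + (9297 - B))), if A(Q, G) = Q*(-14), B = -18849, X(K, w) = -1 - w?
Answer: -26046/5131061 ≈ -0.0050761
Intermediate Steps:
A(Q, G) = -14*Q
h(j, W) = 6 + W (h(j, W) = W + (-1 - 1*(-7)) = W + (-1 + 7) = W + 6 = 6 + W)
1/(h(134, -203) + 1/(A(150, -34) + (9297 - B))) = 1/((6 - 203) + 1/(-14*150 + (9297 - 1*(-18849)))) = 1/(-197 + 1/(-2100 + (9297 + 18849))) = 1/(-197 + 1/(-2100 + 28146)) = 1/(-197 + 1/26046) = 1/(-5131061/26046) = -26046/5131061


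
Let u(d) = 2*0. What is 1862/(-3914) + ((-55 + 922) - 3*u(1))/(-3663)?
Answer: -89596/125763 ≈ -0.71242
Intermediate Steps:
u(d) = 0
1862/(-3914) + ((-55 + 922) - 3*u(1))/(-3663) = 1862/(-3914) + ((-55 + 922) - 3*0)/(-3663) = 1862*(-1/3914) + (867 + 0)*(-1/3663) = -49/103 + 867*(-1/3663) = -49/103 - 289/1221 = -89596/125763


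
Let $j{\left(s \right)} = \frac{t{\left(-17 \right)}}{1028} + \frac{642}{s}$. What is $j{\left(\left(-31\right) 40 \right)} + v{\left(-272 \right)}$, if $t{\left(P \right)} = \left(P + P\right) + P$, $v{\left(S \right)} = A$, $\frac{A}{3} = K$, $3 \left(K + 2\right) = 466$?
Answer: $\frac{36602999}{79670} \approx 459.43$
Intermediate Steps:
$K = \frac{460}{3}$ ($K = -2 + \frac{1}{3} \cdot 466 = -2 + \frac{466}{3} = \frac{460}{3} \approx 153.33$)
$A = 460$ ($A = 3 \cdot \frac{460}{3} = 460$)
$v{\left(S \right)} = 460$
$t{\left(P \right)} = 3 P$ ($t{\left(P \right)} = 2 P + P = 3 P$)
$j{\left(s \right)} = - \frac{51}{1028} + \frac{642}{s}$ ($j{\left(s \right)} = \frac{3 \left(-17\right)}{1028} + \frac{642}{s} = \left(-51\right) \frac{1}{1028} + \frac{642}{s} = - \frac{51}{1028} + \frac{642}{s}$)
$j{\left(\left(-31\right) 40 \right)} + v{\left(-272 \right)} = \left(- \frac{51}{1028} + \frac{642}{\left(-31\right) 40}\right) + 460 = \left(- \frac{51}{1028} + \frac{642}{-1240}\right) + 460 = \left(- \frac{51}{1028} + 642 \left(- \frac{1}{1240}\right)\right) + 460 = \left(- \frac{51}{1028} - \frac{321}{620}\right) + 460 = - \frac{45201}{79670} + 460 = \frac{36602999}{79670}$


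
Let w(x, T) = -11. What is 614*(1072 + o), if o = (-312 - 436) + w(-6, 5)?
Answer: 192182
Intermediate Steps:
o = -759 (o = (-312 - 436) - 11 = -748 - 11 = -759)
614*(1072 + o) = 614*(1072 - 759) = 614*313 = 192182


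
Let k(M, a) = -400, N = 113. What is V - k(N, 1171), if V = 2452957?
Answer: 2453357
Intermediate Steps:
V - k(N, 1171) = 2452957 - 1*(-400) = 2452957 + 400 = 2453357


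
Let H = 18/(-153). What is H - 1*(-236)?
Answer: 4010/17 ≈ 235.88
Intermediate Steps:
H = -2/17 (H = 18*(-1/153) = -2/17 ≈ -0.11765)
H - 1*(-236) = -2/17 - 1*(-236) = -2/17 + 236 = 4010/17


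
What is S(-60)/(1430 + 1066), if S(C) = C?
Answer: -5/208 ≈ -0.024038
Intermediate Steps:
S(-60)/(1430 + 1066) = -60/(1430 + 1066) = -60/2496 = -60*1/2496 = -5/208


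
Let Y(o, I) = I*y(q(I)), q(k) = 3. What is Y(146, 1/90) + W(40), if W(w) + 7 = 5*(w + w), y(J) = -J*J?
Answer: 3929/10 ≈ 392.90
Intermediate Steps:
y(J) = -J²
W(w) = -7 + 10*w (W(w) = -7 + 5*(w + w) = -7 + 5*(2*w) = -7 + 10*w)
Y(o, I) = -9*I (Y(o, I) = I*(-1*3²) = I*(-1*9) = I*(-9) = -9*I)
Y(146, 1/90) + W(40) = -9/90 + (-7 + 10*40) = -9*1/90 + (-7 + 400) = -⅒ + 393 = 3929/10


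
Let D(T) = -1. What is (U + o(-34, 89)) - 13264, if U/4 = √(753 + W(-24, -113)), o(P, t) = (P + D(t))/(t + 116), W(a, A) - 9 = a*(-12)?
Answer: -543831/41 + 20*√42 ≈ -13135.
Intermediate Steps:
W(a, A) = 9 - 12*a (W(a, A) = 9 + a*(-12) = 9 - 12*a)
o(P, t) = (-1 + P)/(116 + t) (o(P, t) = (P - 1)/(t + 116) = (-1 + P)/(116 + t))
U = 20*√42 (U = 4*√(753 + (9 - 12*(-24))) = 4*√(753 + (9 + 288)) = 4*√(753 + 297) = 4*√1050 = 4*(5*√42) = 20*√42 ≈ 129.61)
(U + o(-34, 89)) - 13264 = (20*√42 + (-1 - 34)/(116 + 89)) - 13264 = (20*√42 - 35/205) - 13264 = (20*√42 + (1/205)*(-35)) - 13264 = (20*√42 - 7/41) - 13264 = (-7/41 + 20*√42) - 13264 = -543831/41 + 20*√42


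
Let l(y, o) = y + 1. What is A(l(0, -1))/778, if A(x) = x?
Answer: 1/778 ≈ 0.0012853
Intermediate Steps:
l(y, o) = 1 + y
A(l(0, -1))/778 = (1 + 0)/778 = 1*(1/778) = 1/778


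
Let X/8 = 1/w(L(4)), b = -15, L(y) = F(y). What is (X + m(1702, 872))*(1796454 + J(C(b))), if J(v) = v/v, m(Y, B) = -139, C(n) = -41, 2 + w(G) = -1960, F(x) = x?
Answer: -244969993165/981 ≈ -2.4971e+8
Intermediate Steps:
L(y) = y
w(G) = -1962 (w(G) = -2 - 1960 = -1962)
J(v) = 1
X = -4/981 (X = 8/(-1962) = 8*(-1/1962) = -4/981 ≈ -0.0040775)
(X + m(1702, 872))*(1796454 + J(C(b))) = (-4/981 - 139)*(1796454 + 1) = -136363/981*1796455 = -244969993165/981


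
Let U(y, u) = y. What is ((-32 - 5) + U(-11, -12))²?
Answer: 2304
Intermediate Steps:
((-32 - 5) + U(-11, -12))² = ((-32 - 5) - 11)² = (-37 - 11)² = (-48)² = 2304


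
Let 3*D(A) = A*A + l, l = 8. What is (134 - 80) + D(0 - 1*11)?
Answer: 97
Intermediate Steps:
D(A) = 8/3 + A²/3 (D(A) = (A*A + 8)/3 = (A² + 8)/3 = (8 + A²)/3 = 8/3 + A²/3)
(134 - 80) + D(0 - 1*11) = (134 - 80) + (8/3 + (0 - 1*11)²/3) = 54 + (8/3 + (0 - 11)²/3) = 54 + (8/3 + (⅓)*(-11)²) = 54 + (8/3 + (⅓)*121) = 54 + (8/3 + 121/3) = 54 + 43 = 97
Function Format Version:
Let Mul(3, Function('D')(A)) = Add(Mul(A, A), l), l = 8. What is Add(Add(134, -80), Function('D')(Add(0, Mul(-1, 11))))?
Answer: 97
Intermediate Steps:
Function('D')(A) = Add(Rational(8, 3), Mul(Rational(1, 3), Pow(A, 2))) (Function('D')(A) = Mul(Rational(1, 3), Add(Mul(A, A), 8)) = Mul(Rational(1, 3), Add(Pow(A, 2), 8)) = Mul(Rational(1, 3), Add(8, Pow(A, 2))) = Add(Rational(8, 3), Mul(Rational(1, 3), Pow(A, 2))))
Add(Add(134, -80), Function('D')(Add(0, Mul(-1, 11)))) = Add(Add(134, -80), Add(Rational(8, 3), Mul(Rational(1, 3), Pow(Add(0, Mul(-1, 11)), 2)))) = Add(54, Add(Rational(8, 3), Mul(Rational(1, 3), Pow(Add(0, -11), 2)))) = Add(54, Add(Rational(8, 3), Mul(Rational(1, 3), Pow(-11, 2)))) = Add(54, Add(Rational(8, 3), Mul(Rational(1, 3), 121))) = Add(54, Add(Rational(8, 3), Rational(121, 3))) = Add(54, 43) = 97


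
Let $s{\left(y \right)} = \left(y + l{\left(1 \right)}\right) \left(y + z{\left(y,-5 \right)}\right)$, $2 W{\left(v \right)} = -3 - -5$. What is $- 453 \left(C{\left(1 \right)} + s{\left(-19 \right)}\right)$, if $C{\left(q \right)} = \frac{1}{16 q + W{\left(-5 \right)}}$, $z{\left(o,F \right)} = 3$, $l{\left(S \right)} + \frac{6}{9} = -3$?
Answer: $- \frac{2793349}{17} \approx -1.6431 \cdot 10^{5}$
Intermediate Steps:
$l{\left(S \right)} = - \frac{11}{3}$ ($l{\left(S \right)} = - \frac{2}{3} - 3 = - \frac{11}{3}$)
$W{\left(v \right)} = 1$ ($W{\left(v \right)} = \frac{-3 - -5}{2} = \frac{-3 + 5}{2} = \frac{1}{2} \cdot 2 = 1$)
$C{\left(q \right)} = \frac{1}{1 + 16 q}$ ($C{\left(q \right)} = \frac{1}{16 q + 1} = \frac{1}{1 + 16 q}$)
$s{\left(y \right)} = \left(3 + y\right) \left(- \frac{11}{3} + y\right)$ ($s{\left(y \right)} = \left(y - \frac{11}{3}\right) \left(y + 3\right) = \left(- \frac{11}{3} + y\right) \left(3 + y\right) = \left(3 + y\right) \left(- \frac{11}{3} + y\right)$)
$- 453 \left(C{\left(1 \right)} + s{\left(-19 \right)}\right) = - 453 \left(\frac{1}{1 + 16 \cdot 1} - \left(- \frac{5}{3} - 361\right)\right) = - 453 \left(\frac{1}{1 + 16} + \left(-11 + 361 + \frac{38}{3}\right)\right) = - 453 \left(\frac{1}{17} + \frac{1088}{3}\right) = \left(-453\right) \frac{18499}{51} = - \frac{2793349}{17}$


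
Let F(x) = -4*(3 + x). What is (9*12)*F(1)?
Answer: -1728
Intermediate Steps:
F(x) = -12 - 4*x
(9*12)*F(1) = (9*12)*(-12 - 4*1) = 108*(-12 - 4) = 108*(-16) = -1728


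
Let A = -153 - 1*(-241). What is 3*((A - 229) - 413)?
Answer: -1662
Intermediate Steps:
A = 88 (A = -153 + 241 = 88)
3*((A - 229) - 413) = 3*((88 - 229) - 413) = 3*(-141 - 413) = 3*(-554) = -1662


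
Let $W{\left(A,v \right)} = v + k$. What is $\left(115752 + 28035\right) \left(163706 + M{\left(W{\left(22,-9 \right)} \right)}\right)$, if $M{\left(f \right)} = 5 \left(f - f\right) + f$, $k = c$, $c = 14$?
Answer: $23539513557$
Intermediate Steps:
$k = 14$
$W{\left(A,v \right)} = 14 + v$ ($W{\left(A,v \right)} = v + 14 = 14 + v$)
$M{\left(f \right)} = f$ ($M{\left(f \right)} = 5 \cdot 0 + f = 0 + f = f$)
$\left(115752 + 28035\right) \left(163706 + M{\left(W{\left(22,-9 \right)} \right)}\right) = \left(115752 + 28035\right) \left(163706 + \left(14 - 9\right)\right) = 143787 \left(163706 + 5\right) = 143787 \cdot 163711 = 23539513557$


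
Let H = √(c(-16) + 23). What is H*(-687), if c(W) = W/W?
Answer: -1374*√6 ≈ -3365.6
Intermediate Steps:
c(W) = 1
H = 2*√6 (H = √(1 + 23) = √24 = 2*√6 ≈ 4.8990)
H*(-687) = (2*√6)*(-687) = -1374*√6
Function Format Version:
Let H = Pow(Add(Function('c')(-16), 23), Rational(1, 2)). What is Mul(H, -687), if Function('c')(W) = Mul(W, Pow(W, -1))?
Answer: Mul(-1374, Pow(6, Rational(1, 2))) ≈ -3365.6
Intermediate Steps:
Function('c')(W) = 1
H = Mul(2, Pow(6, Rational(1, 2))) (H = Pow(Add(1, 23), Rational(1, 2)) = Pow(24, Rational(1, 2)) = Mul(2, Pow(6, Rational(1, 2))) ≈ 4.8990)
Mul(H, -687) = Mul(Mul(2, Pow(6, Rational(1, 2))), -687) = Mul(-1374, Pow(6, Rational(1, 2)))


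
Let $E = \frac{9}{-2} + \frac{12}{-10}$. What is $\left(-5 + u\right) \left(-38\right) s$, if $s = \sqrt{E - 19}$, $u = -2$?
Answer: $\frac{133 i \sqrt{2470}}{5} \approx 1322.0 i$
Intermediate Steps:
$E = - \frac{57}{10}$ ($E = 9 \left(- \frac{1}{2}\right) + 12 \left(- \frac{1}{10}\right) = - \frac{9}{2} - \frac{6}{5} = - \frac{57}{10} \approx -5.7$)
$s = \frac{i \sqrt{2470}}{10}$ ($s = \sqrt{- \frac{57}{10} - 19} = \sqrt{- \frac{247}{10}} = \frac{i \sqrt{2470}}{10} \approx 4.9699 i$)
$\left(-5 + u\right) \left(-38\right) s = \left(-5 - 2\right) \left(-38\right) \frac{i \sqrt{2470}}{10} = \left(-7\right) \left(-38\right) \frac{i \sqrt{2470}}{10} = 266 \frac{i \sqrt{2470}}{10} = \frac{133 i \sqrt{2470}}{5}$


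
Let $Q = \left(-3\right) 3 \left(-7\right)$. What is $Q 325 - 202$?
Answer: $20273$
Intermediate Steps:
$Q = 63$ ($Q = \left(-9\right) \left(-7\right) = 63$)
$Q 325 - 202 = 63 \cdot 325 - 202 = 20475 - 202 = 20273$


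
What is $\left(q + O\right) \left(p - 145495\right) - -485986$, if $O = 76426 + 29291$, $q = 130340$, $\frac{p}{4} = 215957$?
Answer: $169568018967$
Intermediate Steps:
$p = 863828$ ($p = 4 \cdot 215957 = 863828$)
$O = 105717$
$\left(q + O\right) \left(p - 145495\right) - -485986 = \left(130340 + 105717\right) \left(863828 - 145495\right) - -485986 = 236057 \cdot 718333 + 485986 = 169567532981 + 485986 = 169568018967$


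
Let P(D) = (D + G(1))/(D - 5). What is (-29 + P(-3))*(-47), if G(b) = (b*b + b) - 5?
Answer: 5311/4 ≈ 1327.8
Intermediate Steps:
G(b) = -5 + b + b**2 (G(b) = (b**2 + b) - 5 = (b + b**2) - 5 = -5 + b + b**2)
P(D) = (-3 + D)/(-5 + D) (P(D) = (D + (-5 + 1 + 1**2))/(D - 5) = (D + (-5 + 1 + 1))/(-5 + D) = (D - 3)/(-5 + D) = (-3 + D)/(-5 + D))
(-29 + P(-3))*(-47) = (-29 + (-3 - 3)/(-5 - 3))*(-47) = (-29 - 6/(-8))*(-47) = (-29 - 1/8*(-6))*(-47) = (-29 + 3/4)*(-47) = -113/4*(-47) = 5311/4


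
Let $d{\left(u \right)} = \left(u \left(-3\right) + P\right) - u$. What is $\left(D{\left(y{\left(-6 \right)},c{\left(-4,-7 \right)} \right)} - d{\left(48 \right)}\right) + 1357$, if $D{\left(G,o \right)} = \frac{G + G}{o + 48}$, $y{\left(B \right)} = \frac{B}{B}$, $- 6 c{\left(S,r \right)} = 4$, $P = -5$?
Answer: $\frac{110337}{71} \approx 1554.0$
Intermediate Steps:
$c{\left(S,r \right)} = - \frac{2}{3}$ ($c{\left(S,r \right)} = \left(- \frac{1}{6}\right) 4 = - \frac{2}{3}$)
$y{\left(B \right)} = 1$
$D{\left(G,o \right)} = \frac{2 G}{48 + o}$
$d{\left(u \right)} = -5 - 4 u$ ($d{\left(u \right)} = \left(u \left(-3\right) - 5\right) - u = \left(- 3 u - 5\right) - u = \left(-5 - 3 u\right) - u = -5 - 4 u$)
$\left(D{\left(y{\left(-6 \right)},c{\left(-4,-7 \right)} \right)} - d{\left(48 \right)}\right) + 1357 = \left(2 \cdot 1 \frac{1}{48 - \frac{2}{3}} - \left(-5 - 192\right)\right) + 1357 = \left(2 \cdot 1 \frac{1}{\frac{142}{3}} - \left(-5 - 192\right)\right) + 1357 = \left(2 \cdot 1 \cdot \frac{3}{142} - -197\right) + 1357 = \left(\frac{3}{71} + 197\right) + 1357 = \frac{13990}{71} + 1357 = \frac{110337}{71}$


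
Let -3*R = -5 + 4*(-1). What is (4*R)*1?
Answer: 12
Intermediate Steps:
R = 3 (R = -(-5 + 4*(-1))/3 = -(-5 - 4)/3 = -1/3*(-9) = 3)
(4*R)*1 = (4*3)*1 = 12*1 = 12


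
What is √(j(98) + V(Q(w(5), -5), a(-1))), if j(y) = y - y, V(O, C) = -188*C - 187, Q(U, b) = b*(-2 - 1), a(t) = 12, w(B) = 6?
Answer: I*√2443 ≈ 49.427*I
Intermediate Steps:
Q(U, b) = -3*b (Q(U, b) = b*(-3) = -3*b)
V(O, C) = -187 - 188*C
j(y) = 0
√(j(98) + V(Q(w(5), -5), a(-1))) = √(0 + (-187 - 188*12)) = √(0 + (-187 - 2256)) = √(0 - 2443) = √(-2443) = I*√2443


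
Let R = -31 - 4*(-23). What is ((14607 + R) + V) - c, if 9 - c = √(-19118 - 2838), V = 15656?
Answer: 30315 + 2*I*√5489 ≈ 30315.0 + 148.18*I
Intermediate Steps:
R = 61 (R = -31 + 92 = 61)
c = 9 - 2*I*√5489 (c = 9 - √(-19118 - 2838) = 9 - √(-21956) = 9 - 2*I*√5489 ≈ 9.0 - 148.18*I)
((14607 + R) + V) - c = ((14607 + 61) + 15656) - (9 - 2*I*√5489) = (14668 + 15656) + (-9 + 2*I*√5489) = 30324 + (-9 + 2*I*√5489) = 30315 + 2*I*√5489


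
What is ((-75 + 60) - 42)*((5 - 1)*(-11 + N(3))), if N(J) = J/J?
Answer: 2280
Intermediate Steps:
N(J) = 1
((-75 + 60) - 42)*((5 - 1)*(-11 + N(3))) = ((-75 + 60) - 42)*((5 - 1)*(-11 + 1)) = (-15 - 42)*(4*(-10)) = -57*(-40) = 2280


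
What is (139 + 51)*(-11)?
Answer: -2090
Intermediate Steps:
(139 + 51)*(-11) = 190*(-11) = -2090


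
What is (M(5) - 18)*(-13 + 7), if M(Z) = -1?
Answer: 114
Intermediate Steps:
(M(5) - 18)*(-13 + 7) = (-1 - 18)*(-13 + 7) = -19*(-6) = 114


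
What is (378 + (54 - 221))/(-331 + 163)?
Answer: -211/168 ≈ -1.2560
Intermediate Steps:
(378 + (54 - 221))/(-331 + 163) = (378 - 167)/(-168) = 211*(-1/168) = -211/168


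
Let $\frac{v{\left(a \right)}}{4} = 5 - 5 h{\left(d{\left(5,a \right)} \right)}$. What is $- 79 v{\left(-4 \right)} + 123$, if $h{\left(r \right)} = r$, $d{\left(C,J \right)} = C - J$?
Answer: $12763$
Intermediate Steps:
$v{\left(a \right)} = -80 + 20 a$ ($v{\left(a \right)} = 4 \left(5 - 5 \left(5 - a\right)\right) = 4 \left(5 + \left(-25 + 5 a\right)\right) = 4 \left(-20 + 5 a\right) = -80 + 20 a$)
$- 79 v{\left(-4 \right)} + 123 = - 79 \left(-80 + 20 \left(-4\right)\right) + 123 = - 79 \left(-80 - 80\right) + 123 = \left(-79\right) \left(-160\right) + 123 = 12640 + 123 = 12763$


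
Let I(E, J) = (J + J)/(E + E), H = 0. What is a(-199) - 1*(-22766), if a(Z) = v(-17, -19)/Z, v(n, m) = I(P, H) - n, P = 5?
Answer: 4530417/199 ≈ 22766.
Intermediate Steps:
I(E, J) = J/E (I(E, J) = (2*J)/((2*E)) = (2*J)*(1/(2*E)) = J/E)
v(n, m) = -n (v(n, m) = 0/5 - n = 0*(1/5) - n = 0 - n = -n)
a(Z) = 17/Z (a(Z) = (-1*(-17))/Z = 17/Z)
a(-199) - 1*(-22766) = 17/(-199) - 1*(-22766) = 17*(-1/199) + 22766 = -17/199 + 22766 = 4530417/199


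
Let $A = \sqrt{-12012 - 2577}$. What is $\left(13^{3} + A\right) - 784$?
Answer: $1413 + 3 i \sqrt{1621} \approx 1413.0 + 120.78 i$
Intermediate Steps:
$A = 3 i \sqrt{1621}$ ($A = \sqrt{-14589} = 3 i \sqrt{1621} \approx 120.78 i$)
$\left(13^{3} + A\right) - 784 = \left(13^{3} + 3 i \sqrt{1621}\right) - 784 = \left(2197 + 3 i \sqrt{1621}\right) - 784 = 1413 + 3 i \sqrt{1621}$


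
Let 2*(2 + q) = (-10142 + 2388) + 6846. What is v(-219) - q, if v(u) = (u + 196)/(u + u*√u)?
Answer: 21970103/48180 - 23*I*√219/48180 ≈ 456.0 - 0.0070645*I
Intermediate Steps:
q = -456 (q = -2 + ((-10142 + 2388) + 6846)/2 = -2 + (-7754 + 6846)/2 = -2 + (½)*(-908) = -2 - 454 = -456)
v(u) = (196 + u)/(u + u^(3/2))
v(-219) - q = (196 - 219)/(-219 + (-219)^(3/2)) - 1*(-456) = -23/(-219 - 219*I*√219) + 456 = 456 - 23/(-219 - 219*I*√219)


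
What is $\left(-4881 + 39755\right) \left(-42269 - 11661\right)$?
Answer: $-1880754820$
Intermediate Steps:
$\left(-4881 + 39755\right) \left(-42269 - 11661\right) = 34874 \left(-53930\right) = -1880754820$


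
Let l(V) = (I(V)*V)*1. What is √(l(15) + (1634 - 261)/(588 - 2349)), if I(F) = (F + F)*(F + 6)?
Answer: √29303175597/1761 ≈ 97.207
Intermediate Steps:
I(F) = 2*F*(6 + F) (I(F) = (2*F)*(6 + F) = 2*F*(6 + F))
l(V) = 2*V²*(6 + V) (l(V) = ((2*V*(6 + V))*V)*1 = (2*V²*(6 + V))*1 = 2*V²*(6 + V))
√(l(15) + (1634 - 261)/(588 - 2349)) = √(2*15²*(6 + 15) + (1634 - 261)/(588 - 2349)) = √(2*225*21 + 1373/(-1761)) = √(9450 + 1373*(-1/1761)) = √(9450 - 1373/1761) = √(16640077/1761) = √29303175597/1761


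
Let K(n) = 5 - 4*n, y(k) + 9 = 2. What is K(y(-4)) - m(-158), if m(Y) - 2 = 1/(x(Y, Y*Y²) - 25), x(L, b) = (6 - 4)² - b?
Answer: 122273020/3944291 ≈ 31.000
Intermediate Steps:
y(k) = -7 (y(k) = -9 + 2 = -7)
x(L, b) = 4 - b (x(L, b) = 2² - b = 4 - b)
m(Y) = 2 + 1/(-21 - Y³) (m(Y) = 2 + 1/((4 - Y*Y²) - 25) = 2 + 1/((4 - Y³) - 25) = 2 + 1/(-21 - Y³))
K(y(-4)) - m(-158) = (5 - 4*(-7)) - (41 + 2*(-158)³)/(21 + (-158)³) = (5 + 28) - (41 + 2*(-3944312))/(21 - 3944312) = 33 - (41 - 7888624)/(-3944291) = 33 - (-1)*(-7888583)/3944291 = 33 - 1*7888583/3944291 = 33 - 7888583/3944291 = 122273020/3944291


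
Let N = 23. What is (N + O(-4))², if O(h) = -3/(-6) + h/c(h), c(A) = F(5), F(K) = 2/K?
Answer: 729/4 ≈ 182.25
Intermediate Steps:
c(A) = ⅖ (c(A) = 2/5 = 2*(⅕) = ⅖)
O(h) = ½ + 5*h/2 (O(h) = -3/(-6) + h/(⅖) = -3*(-⅙) + h*(5/2) = ½ + 5*h/2)
(N + O(-4))² = (23 + (½ + (5/2)*(-4)))² = (23 + (½ - 10))² = (23 - 19/2)² = (27/2)² = 729/4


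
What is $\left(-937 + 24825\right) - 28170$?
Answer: $-4282$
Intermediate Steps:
$\left(-937 + 24825\right) - 28170 = 23888 - 28170 = -4282$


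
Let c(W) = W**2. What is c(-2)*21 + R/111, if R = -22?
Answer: 9302/111 ≈ 83.802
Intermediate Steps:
c(-2)*21 + R/111 = (-2)**2*21 - 22/111 = 4*21 - 22*1/111 = 84 - 22/111 = 9302/111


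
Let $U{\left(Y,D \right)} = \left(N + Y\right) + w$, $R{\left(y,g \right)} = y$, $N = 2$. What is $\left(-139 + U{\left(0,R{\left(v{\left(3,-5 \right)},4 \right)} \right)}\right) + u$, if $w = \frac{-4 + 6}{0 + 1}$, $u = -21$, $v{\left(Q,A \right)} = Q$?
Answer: $-156$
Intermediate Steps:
$w = 2$ ($w = \frac{2}{1} = 2 \cdot 1 = 2$)
$U{\left(Y,D \right)} = 4 + Y$ ($U{\left(Y,D \right)} = \left(2 + Y\right) + 2 = 4 + Y$)
$\left(-139 + U{\left(0,R{\left(v{\left(3,-5 \right)},4 \right)} \right)}\right) + u = \left(-139 + \left(4 + 0\right)\right) - 21 = \left(-139 + 4\right) - 21 = -135 - 21 = -156$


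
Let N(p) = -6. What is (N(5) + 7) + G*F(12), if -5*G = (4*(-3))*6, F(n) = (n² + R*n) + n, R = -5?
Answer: 6917/5 ≈ 1383.4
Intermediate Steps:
F(n) = n² - 4*n (F(n) = (n² - 5*n) + n = n² - 4*n)
G = 72/5 (G = -4*(-3)*6/5 = -(-12)*6/5 = -⅕*(-72) = 72/5 ≈ 14.400)
(N(5) + 7) + G*F(12) = (-6 + 7) + 72*(12*(-4 + 12))/5 = 1 + 72*(12*8)/5 = 1 + (72/5)*96 = 1 + 6912/5 = 6917/5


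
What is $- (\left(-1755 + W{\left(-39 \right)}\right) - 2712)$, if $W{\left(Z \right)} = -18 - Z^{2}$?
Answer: $6006$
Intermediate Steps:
$- (\left(-1755 + W{\left(-39 \right)}\right) - 2712) = - (\left(-1755 - 1539\right) - 2712) = - (-3294 - 2712) = \left(-1\right) \left(-6006\right) = 6006$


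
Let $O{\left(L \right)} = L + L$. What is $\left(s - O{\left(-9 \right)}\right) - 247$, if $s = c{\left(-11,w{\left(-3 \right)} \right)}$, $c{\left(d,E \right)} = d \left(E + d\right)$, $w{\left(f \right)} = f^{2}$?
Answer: $-207$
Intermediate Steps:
$s = 22$ ($s = - 11 \left(\left(-3\right)^{2} - 11\right) = - 11 \left(9 - 11\right) = \left(-11\right) \left(-2\right) = 22$)
$O{\left(L \right)} = 2 L$
$\left(s - O{\left(-9 \right)}\right) - 247 = \left(22 - 2 \left(-9\right)\right) - 247 = \left(22 - -18\right) - 247 = \left(22 + 18\right) - 247 = 40 - 247 = -207$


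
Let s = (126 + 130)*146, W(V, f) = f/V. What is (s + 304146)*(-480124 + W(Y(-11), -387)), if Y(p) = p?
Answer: -1803569826994/11 ≈ -1.6396e+11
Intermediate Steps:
s = 37376 (s = 256*146 = 37376)
(s + 304146)*(-480124 + W(Y(-11), -387)) = (37376 + 304146)*(-480124 - 387/(-11)) = 341522*(-480124 - 387*(-1/11)) = 341522*(-480124 + 387/11) = 341522*(-5280977/11) = -1803569826994/11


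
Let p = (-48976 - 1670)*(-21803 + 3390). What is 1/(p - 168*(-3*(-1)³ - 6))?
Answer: 1/932545302 ≈ 1.0723e-9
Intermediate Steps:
p = 932544798 (p = -50646*(-18413) = 932544798)
1/(p - 168*(-3*(-1)³ - 6)) = 1/(932544798 - 168*(-3*(-1)³ - 6)) = 1/(932544798 - 168*(-3*(-1) - 6)) = 1/(932544798 - 168*(3 - 6)) = 1/(932544798 - 168*(-3)) = 1/(932544798 + 504) = 1/932545302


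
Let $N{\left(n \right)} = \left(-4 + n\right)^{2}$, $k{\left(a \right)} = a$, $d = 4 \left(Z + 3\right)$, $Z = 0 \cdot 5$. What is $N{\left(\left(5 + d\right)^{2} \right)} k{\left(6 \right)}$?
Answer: $487350$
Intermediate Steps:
$Z = 0$
$d = 12$ ($d = 4 \left(0 + 3\right) = 4 \cdot 3 = 12$)
$N{\left(\left(5 + d\right)^{2} \right)} k{\left(6 \right)} = \left(-4 + \left(5 + 12\right)^{2}\right)^{2} \cdot 6 = \left(-4 + 17^{2}\right)^{2} \cdot 6 = \left(-4 + 289\right)^{2} \cdot 6 = 285^{2} \cdot 6 = 81225 \cdot 6 = 487350$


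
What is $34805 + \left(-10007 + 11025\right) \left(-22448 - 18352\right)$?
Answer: $-41499595$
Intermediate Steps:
$34805 + \left(-10007 + 11025\right) \left(-22448 - 18352\right) = 34805 + 1018 \left(-40800\right) = 34805 - 41534400 = -41499595$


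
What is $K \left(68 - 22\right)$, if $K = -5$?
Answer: $-230$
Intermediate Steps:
$K \left(68 - 22\right) = - 5 \left(68 - 22\right) = \left(-5\right) 46 = -230$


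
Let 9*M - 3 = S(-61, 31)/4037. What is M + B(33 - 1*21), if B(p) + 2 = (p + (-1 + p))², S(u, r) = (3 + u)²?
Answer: 19162966/36333 ≈ 527.43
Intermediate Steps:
M = 15475/36333 (M = ⅓ + ((3 - 61)²/4037)/9 = ⅓ + ((-58)²*(1/4037))/9 = ⅓ + (3364*(1/4037))/9 = ⅓ + (⅑)*(3364/4037) = ⅓ + 3364/36333 = 15475/36333 ≈ 0.42592)
B(p) = -2 + (-1 + 2*p)² (B(p) = -2 + (p + (-1 + p))² = -2 + (-1 + 2*p)²)
M + B(33 - 1*21) = 15475/36333 + (-2 + (-1 + 2*(33 - 1*21))²) = 15475/36333 + (-2 + (-1 + 2*(33 - 21))²) = 15475/36333 + (-2 + (-1 + 2*12)²) = 15475/36333 + (-2 + (-1 + 24)²) = 15475/36333 + (-2 + 23²) = 15475/36333 + (-2 + 529) = 15475/36333 + 527 = 19162966/36333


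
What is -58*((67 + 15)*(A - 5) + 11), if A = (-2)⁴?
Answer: -52954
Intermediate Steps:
A = 16
-58*((67 + 15)*(A - 5) + 11) = -58*((67 + 15)*(16 - 5) + 11) = -58*(82*11 + 11) = -58*(902 + 11) = -58*913 = -52954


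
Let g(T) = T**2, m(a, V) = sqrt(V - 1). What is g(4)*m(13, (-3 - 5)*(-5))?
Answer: 16*sqrt(39) ≈ 99.920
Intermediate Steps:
m(a, V) = sqrt(-1 + V)
g(4)*m(13, (-3 - 5)*(-5)) = 4**2*sqrt(-1 + (-3 - 5)*(-5)) = 16*sqrt(-1 - 8*(-5)) = 16*sqrt(-1 + 40) = 16*sqrt(39)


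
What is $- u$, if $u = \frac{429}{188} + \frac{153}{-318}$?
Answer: $- \frac{17943}{9964} \approx -1.8008$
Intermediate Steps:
$u = \frac{17943}{9964}$ ($u = 429 \cdot \frac{1}{188} + 153 \left(- \frac{1}{318}\right) = \frac{429}{188} - \frac{51}{106} = \frac{17943}{9964} \approx 1.8008$)
$- u = \left(-1\right) \frac{17943}{9964} = - \frac{17943}{9964}$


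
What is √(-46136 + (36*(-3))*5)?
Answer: 2*I*√11669 ≈ 216.05*I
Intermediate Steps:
√(-46136 + (36*(-3))*5) = √(-46136 - 108*5) = √(-46136 - 540) = √(-46676) = 2*I*√11669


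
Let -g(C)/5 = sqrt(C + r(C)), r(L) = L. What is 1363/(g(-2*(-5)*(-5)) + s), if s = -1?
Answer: -1363/2501 + 68150*I/2501 ≈ -0.54498 + 27.249*I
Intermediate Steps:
g(C) = -5*sqrt(2)*sqrt(C) (g(C) = -5*sqrt(C + C) = -5*sqrt(2)*sqrt(C))
1363/(g(-2*(-5)*(-5)) + s) = 1363/(-5*sqrt(2)*sqrt(-2*(-5)*(-5)) - 1) = 1363/(-5*sqrt(2)*sqrt(10*(-5)) - 1) = 1363/(-5*sqrt(2)*sqrt(-50) - 1) = 1363/(-5*sqrt(2)*5*I*sqrt(2) - 1) = 1363/(-50*I - 1) = 1363/(-1 - 50*I) = ((-1 + 50*I)/2501)*1363 = 1363*(-1 + 50*I)/2501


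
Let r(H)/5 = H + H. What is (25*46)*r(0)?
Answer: 0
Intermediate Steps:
r(H) = 10*H (r(H) = 5*(H + H) = 5*(2*H) = 10*H)
(25*46)*r(0) = (25*46)*(10*0) = 1150*0 = 0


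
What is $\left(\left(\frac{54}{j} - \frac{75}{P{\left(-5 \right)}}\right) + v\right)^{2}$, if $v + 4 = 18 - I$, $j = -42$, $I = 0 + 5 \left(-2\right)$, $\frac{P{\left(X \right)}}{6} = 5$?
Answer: $\frac{80089}{196} \approx 408.62$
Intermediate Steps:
$P{\left(X \right)} = 30$ ($P{\left(X \right)} = 6 \cdot 5 = 30$)
$I = -10$ ($I = 0 - 10 = -10$)
$v = 24$ ($v = -4 + \left(18 - -10\right) = -4 + \left(18 + 10\right) = -4 + 28 = 24$)
$\left(\left(\frac{54}{j} - \frac{75}{P{\left(-5 \right)}}\right) + v\right)^{2} = \left(\left(\frac{54}{-42} - \frac{75}{30}\right) + 24\right)^{2} = \left(\left(54 \left(- \frac{1}{42}\right) - \frac{5}{2}\right) + 24\right)^{2} = \left(\left(- \frac{9}{7} - \frac{5}{2}\right) + 24\right)^{2} = \left(- \frac{53}{14} + 24\right)^{2} = \left(\frac{283}{14}\right)^{2} = \frac{80089}{196}$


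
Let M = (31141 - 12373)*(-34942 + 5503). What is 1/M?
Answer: -1/552511152 ≈ -1.8099e-9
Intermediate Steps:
M = -552511152 (M = 18768*(-29439) = -552511152)
1/M = 1/(-552511152) = -1/552511152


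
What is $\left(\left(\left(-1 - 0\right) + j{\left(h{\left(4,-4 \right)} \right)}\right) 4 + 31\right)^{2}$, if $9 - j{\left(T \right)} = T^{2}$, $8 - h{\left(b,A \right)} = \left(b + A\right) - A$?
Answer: $1$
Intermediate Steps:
$h{\left(b,A \right)} = 8 - b$ ($h{\left(b,A \right)} = 8 - \left(\left(b + A\right) - A\right) = 8 - \left(\left(A + b\right) - A\right) = 8 - b$)
$j{\left(T \right)} = 9 - T^{2}$
$\left(\left(\left(-1 - 0\right) + j{\left(h{\left(4,-4 \right)} \right)}\right) 4 + 31\right)^{2} = \left(\left(\left(-1 - 0\right) + \left(9 - \left(8 - 4\right)^{2}\right)\right) 4 + 31\right)^{2} = \left(\left(\left(-1 + 0\right) + \left(9 - \left(8 - 4\right)^{2}\right)\right) 4 + 31\right)^{2} = \left(\left(-1 + \left(9 - 4^{2}\right)\right) 4 + 31\right)^{2} = \left(\left(-1 + \left(9 - 16\right)\right) 4 + 31\right)^{2} = \left(\left(-1 - 7\right) 4 + 31\right)^{2} = \left(\left(-8\right) 4 + 31\right)^{2} = \left(-32 + 31\right)^{2} = \left(-1\right)^{2} = 1$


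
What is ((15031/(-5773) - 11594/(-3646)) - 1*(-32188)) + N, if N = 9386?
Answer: 437538282314/10524179 ≈ 41575.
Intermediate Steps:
((15031/(-5773) - 11594/(-3646)) - 1*(-32188)) + N = ((15031/(-5773) - 11594/(-3646)) - 1*(-32188)) + 9386 = ((15031*(-1/5773) - 11594*(-1/3646)) + 32188) + 9386 = ((-15031/5773 + 5797/1823) + 32188) + 9386 = (6064568/10524179 + 32188) + 9386 = 338758338220/10524179 + 9386 = 437538282314/10524179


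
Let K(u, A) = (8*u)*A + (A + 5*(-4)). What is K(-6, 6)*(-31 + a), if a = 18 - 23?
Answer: 10872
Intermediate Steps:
K(u, A) = -20 + A + 8*A*u (K(u, A) = 8*A*u + (A - 20) = 8*A*u + (-20 + A) = -20 + A + 8*A*u)
a = -5
K(-6, 6)*(-31 + a) = (-20 + 6 + 8*6*(-6))*(-31 - 5) = (-20 + 6 - 288)*(-36) = -302*(-36) = 10872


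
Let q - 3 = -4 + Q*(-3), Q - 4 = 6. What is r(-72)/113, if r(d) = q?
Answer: -31/113 ≈ -0.27434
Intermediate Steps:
Q = 10 (Q = 4 + 6 = 10)
q = -31 (q = 3 + (-4 + 10*(-3)) = 3 + (-4 - 30) = 3 - 34 = -31)
r(d) = -31
r(-72)/113 = -31/113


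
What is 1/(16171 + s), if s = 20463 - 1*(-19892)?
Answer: 1/56526 ≈ 1.7691e-5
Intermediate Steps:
s = 40355 (s = 20463 + 19892 = 40355)
1/(16171 + s) = 1/(16171 + 40355) = 1/56526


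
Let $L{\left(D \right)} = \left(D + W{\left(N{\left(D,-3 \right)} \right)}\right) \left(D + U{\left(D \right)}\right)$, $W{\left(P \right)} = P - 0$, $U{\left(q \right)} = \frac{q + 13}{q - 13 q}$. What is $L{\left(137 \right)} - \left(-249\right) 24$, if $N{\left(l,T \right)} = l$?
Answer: $43489$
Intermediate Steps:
$U{\left(q \right)} = - \frac{13 + q}{12 q}$ ($U{\left(q \right)} = \frac{13 + q}{\left(-12\right) q} = \left(13 + q\right) \left(- \frac{1}{12 q}\right) = - \frac{13 + q}{12 q}$)
$W{\left(P \right)} = P$ ($W{\left(P \right)} = P + 0 = P$)
$L{\left(D \right)} = 2 D \left(D + \frac{-13 - D}{12 D}\right)$ ($L{\left(D \right)} = \left(D + D\right) \left(D + \frac{-13 - D}{12 D}\right) = 2 D \left(D + \frac{-13 - D}{12 D}\right)$)
$L{\left(137 \right)} - \left(-249\right) 24 = \left(- \frac{13}{6} + 2 \cdot 137^{2} - \frac{137}{6}\right) - \left(-249\right) 24 = \left(- \frac{13}{6} + 2 \cdot 18769 - \frac{137}{6}\right) - -5976 = \left(- \frac{13}{6} + 37538 - \frac{137}{6}\right) + 5976 = 37513 + 5976 = 43489$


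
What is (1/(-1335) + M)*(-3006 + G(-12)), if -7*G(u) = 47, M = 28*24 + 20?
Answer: -19482418891/9345 ≈ -2.0848e+6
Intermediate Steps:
M = 692 (M = 672 + 20 = 692)
G(u) = -47/7 (G(u) = -⅐*47 = -47/7)
(1/(-1335) + M)*(-3006 + G(-12)) = (1/(-1335) + 692)*(-3006 - 47/7) = (-1/1335 + 692)*(-21089/7) = (923819/1335)*(-21089/7) = -19482418891/9345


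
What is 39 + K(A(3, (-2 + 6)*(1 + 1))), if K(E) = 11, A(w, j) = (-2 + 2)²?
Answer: 50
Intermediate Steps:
A(w, j) = 0 (A(w, j) = 0² = 0)
39 + K(A(3, (-2 + 6)*(1 + 1))) = 39 + 11 = 50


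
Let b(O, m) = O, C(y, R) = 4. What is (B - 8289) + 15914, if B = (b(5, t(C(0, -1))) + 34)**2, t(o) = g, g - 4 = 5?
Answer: 9146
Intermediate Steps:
g = 9 (g = 4 + 5 = 9)
t(o) = 9
B = 1521 (B = (5 + 34)**2 = 39**2 = 1521)
(B - 8289) + 15914 = (1521 - 8289) + 15914 = -6768 + 15914 = 9146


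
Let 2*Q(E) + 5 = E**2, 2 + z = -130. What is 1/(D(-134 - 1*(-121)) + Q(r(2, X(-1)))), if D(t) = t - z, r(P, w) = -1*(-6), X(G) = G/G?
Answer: 2/269 ≈ 0.0074349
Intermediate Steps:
z = -132 (z = -2 - 130 = -132)
X(G) = 1
r(P, w) = 6
D(t) = 132 + t (D(t) = t - 1*(-132) = t + 132 = 132 + t)
Q(E) = -5/2 + E**2/2
1/(D(-134 - 1*(-121)) + Q(r(2, X(-1)))) = 1/((132 + (-134 - 1*(-121))) + (-5/2 + (1/2)*6**2)) = 1/((132 + (-134 + 121)) + (-5/2 + (1/2)*36)) = 1/((132 - 13) + (-5/2 + 18)) = 1/(119 + 31/2) = 1/(269/2) = 2/269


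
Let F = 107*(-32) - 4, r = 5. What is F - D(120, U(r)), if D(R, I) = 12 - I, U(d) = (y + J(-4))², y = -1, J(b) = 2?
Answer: -3439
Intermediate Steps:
F = -3428 (F = -3424 - 4 = -3428)
U(d) = 1 (U(d) = (-1 + 2)² = 1² = 1)
F - D(120, U(r)) = -3428 - (12 - 1*1) = -3428 - (12 - 1) = -3428 - 1*11 = -3428 - 11 = -3439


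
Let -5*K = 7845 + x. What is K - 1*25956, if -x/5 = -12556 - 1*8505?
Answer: -48586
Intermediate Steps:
x = 105305 (x = -5*(-12556 - 1*8505) = -5*(-12556 - 8505) = -5*(-21061) = 105305)
K = -22630 (K = -(7845 + 105305)/5 = -⅕*113150 = -22630)
K - 1*25956 = -22630 - 1*25956 = -22630 - 25956 = -48586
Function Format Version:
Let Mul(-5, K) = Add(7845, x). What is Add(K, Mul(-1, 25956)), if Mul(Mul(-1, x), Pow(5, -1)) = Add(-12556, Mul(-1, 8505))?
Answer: -48586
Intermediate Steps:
x = 105305 (x = Mul(-5, Add(-12556, Mul(-1, 8505))) = Mul(-5, Add(-12556, -8505)) = Mul(-5, -21061) = 105305)
K = -22630 (K = Mul(Rational(-1, 5), Add(7845, 105305)) = Mul(Rational(-1, 5), 113150) = -22630)
Add(K, Mul(-1, 25956)) = Add(-22630, Mul(-1, 25956)) = Add(-22630, -25956) = -48586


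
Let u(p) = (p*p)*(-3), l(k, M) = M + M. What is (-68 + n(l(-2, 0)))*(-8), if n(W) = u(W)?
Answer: 544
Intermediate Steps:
l(k, M) = 2*M
u(p) = -3*p² (u(p) = p²*(-3) = -3*p²)
n(W) = -3*W²
(-68 + n(l(-2, 0)))*(-8) = (-68 - 3*(2*0)²)*(-8) = (-68 - 3*0²)*(-8) = (-68 - 3*0)*(-8) = (-68 + 0)*(-8) = -68*(-8) = 544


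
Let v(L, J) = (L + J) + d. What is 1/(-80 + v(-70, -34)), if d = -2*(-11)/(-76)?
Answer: -38/7003 ≈ -0.0054262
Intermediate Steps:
d = -11/38 (d = 22*(-1/76) = -11/38 ≈ -0.28947)
v(L, J) = -11/38 + J + L (v(L, J) = (L + J) - 11/38 = (J + L) - 11/38 = -11/38 + J + L)
1/(-80 + v(-70, -34)) = 1/(-80 + (-11/38 - 34 - 70)) = 1/(-80 - 3963/38) = 1/(-7003/38) = -38/7003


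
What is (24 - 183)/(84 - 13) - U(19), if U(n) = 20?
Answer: -1579/71 ≈ -22.239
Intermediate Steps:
(24 - 183)/(84 - 13) - U(19) = (24 - 183)/(84 - 13) - 1*20 = -159/71 - 20 = -1579/71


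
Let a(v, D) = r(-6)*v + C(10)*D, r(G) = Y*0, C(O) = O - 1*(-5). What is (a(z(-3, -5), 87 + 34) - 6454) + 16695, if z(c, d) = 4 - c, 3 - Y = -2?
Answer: 12056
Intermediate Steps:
C(O) = 5 + O (C(O) = O + 5 = 5 + O)
Y = 5 (Y = 3 - 1*(-2) = 3 + 2 = 5)
r(G) = 0 (r(G) = 5*0 = 0)
a(v, D) = 15*D (a(v, D) = 0*v + (5 + 10)*D = 0 + 15*D = 15*D)
(a(z(-3, -5), 87 + 34) - 6454) + 16695 = (15*(87 + 34) - 6454) + 16695 = (15*121 - 6454) + 16695 = (1815 - 6454) + 16695 = -4639 + 16695 = 12056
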